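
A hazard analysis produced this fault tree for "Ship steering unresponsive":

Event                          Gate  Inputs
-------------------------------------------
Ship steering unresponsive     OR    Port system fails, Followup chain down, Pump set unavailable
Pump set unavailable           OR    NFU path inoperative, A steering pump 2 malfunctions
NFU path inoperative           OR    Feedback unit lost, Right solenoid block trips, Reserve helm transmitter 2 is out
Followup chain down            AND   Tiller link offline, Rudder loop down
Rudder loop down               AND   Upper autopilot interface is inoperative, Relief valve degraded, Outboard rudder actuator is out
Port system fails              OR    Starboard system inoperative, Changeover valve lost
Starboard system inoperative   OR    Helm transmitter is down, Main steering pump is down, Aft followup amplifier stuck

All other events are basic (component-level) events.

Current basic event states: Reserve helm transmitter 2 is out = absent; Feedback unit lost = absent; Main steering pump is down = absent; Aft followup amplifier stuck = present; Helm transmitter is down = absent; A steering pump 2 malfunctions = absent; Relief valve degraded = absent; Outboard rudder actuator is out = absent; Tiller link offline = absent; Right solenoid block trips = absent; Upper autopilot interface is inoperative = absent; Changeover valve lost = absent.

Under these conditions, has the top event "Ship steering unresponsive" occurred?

Starboard system inoperative [OR]: Helm transmitter is down=not, Main steering pump is down=not, Aft followup amplifier stuck=occurs → at least one input occurs → occurs.
Port system fails [OR]: Starboard system inoperative=occurs, Changeover valve lost=not → at least one input occurs → occurs.
Rudder loop down [AND]: Upper autopilot interface is inoperative=not, Relief valve degraded=not, Outboard rudder actuator is out=not → not all inputs occur → does not occur.
Followup chain down [AND]: Tiller link offline=not, Rudder loop down=not → not all inputs occur → does not occur.
NFU path inoperative [OR]: Feedback unit lost=not, Right solenoid block trips=not, Reserve helm transmitter 2 is out=not → no input occurs → does not occur.
Pump set unavailable [OR]: NFU path inoperative=not, A steering pump 2 malfunctions=not → no input occurs → does not occur.
Ship steering unresponsive [OR]: Port system fails=occurs, Followup chain down=not, Pump set unavailable=not → at least one input occurs → occurs.

Yes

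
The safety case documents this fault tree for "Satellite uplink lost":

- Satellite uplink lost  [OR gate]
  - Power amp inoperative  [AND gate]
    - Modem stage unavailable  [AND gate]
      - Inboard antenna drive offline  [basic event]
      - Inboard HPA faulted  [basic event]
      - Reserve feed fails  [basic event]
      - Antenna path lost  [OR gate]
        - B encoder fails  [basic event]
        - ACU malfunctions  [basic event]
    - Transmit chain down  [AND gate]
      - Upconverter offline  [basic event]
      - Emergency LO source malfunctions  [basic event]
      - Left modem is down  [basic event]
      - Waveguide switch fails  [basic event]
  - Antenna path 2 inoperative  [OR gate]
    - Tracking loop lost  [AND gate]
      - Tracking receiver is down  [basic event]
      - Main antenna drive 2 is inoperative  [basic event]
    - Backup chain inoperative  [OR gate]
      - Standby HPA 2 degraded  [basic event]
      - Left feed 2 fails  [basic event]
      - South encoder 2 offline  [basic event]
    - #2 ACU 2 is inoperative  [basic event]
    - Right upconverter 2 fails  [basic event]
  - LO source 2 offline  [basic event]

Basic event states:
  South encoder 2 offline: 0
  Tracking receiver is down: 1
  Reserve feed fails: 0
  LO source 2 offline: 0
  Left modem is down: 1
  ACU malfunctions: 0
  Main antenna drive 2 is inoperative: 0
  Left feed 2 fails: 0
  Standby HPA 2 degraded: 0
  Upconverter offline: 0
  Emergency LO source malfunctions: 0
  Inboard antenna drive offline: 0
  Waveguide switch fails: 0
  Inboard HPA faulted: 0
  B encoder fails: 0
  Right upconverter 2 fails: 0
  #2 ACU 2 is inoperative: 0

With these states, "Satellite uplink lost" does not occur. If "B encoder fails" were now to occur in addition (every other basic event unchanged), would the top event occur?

No

Counterfactual: set "B encoder fails" to occurred.
Antenna path lost [OR]: B encoder fails=occurs, ACU malfunctions=not → at least one input occurs → occurs.
Modem stage unavailable [AND]: Inboard antenna drive offline=not, Inboard HPA faulted=not, Reserve feed fails=not, Antenna path lost=occurs → not all inputs occur → does not occur.
Transmit chain down [AND]: Upconverter offline=not, Emergency LO source malfunctions=not, Left modem is down=occurs, Waveguide switch fails=not → not all inputs occur → does not occur.
Power amp inoperative [AND]: Modem stage unavailable=not, Transmit chain down=not → not all inputs occur → does not occur.
Tracking loop lost [AND]: Tracking receiver is down=occurs, Main antenna drive 2 is inoperative=not → not all inputs occur → does not occur.
Backup chain inoperative [OR]: Standby HPA 2 degraded=not, Left feed 2 fails=not, South encoder 2 offline=not → no input occurs → does not occur.
Antenna path 2 inoperative [OR]: Tracking loop lost=not, Backup chain inoperative=not, #2 ACU 2 is inoperative=not, Right upconverter 2 fails=not → no input occurs → does not occur.
Satellite uplink lost [OR]: Power amp inoperative=not, Antenna path 2 inoperative=not, LO source 2 offline=not → no input occurs → does not occur.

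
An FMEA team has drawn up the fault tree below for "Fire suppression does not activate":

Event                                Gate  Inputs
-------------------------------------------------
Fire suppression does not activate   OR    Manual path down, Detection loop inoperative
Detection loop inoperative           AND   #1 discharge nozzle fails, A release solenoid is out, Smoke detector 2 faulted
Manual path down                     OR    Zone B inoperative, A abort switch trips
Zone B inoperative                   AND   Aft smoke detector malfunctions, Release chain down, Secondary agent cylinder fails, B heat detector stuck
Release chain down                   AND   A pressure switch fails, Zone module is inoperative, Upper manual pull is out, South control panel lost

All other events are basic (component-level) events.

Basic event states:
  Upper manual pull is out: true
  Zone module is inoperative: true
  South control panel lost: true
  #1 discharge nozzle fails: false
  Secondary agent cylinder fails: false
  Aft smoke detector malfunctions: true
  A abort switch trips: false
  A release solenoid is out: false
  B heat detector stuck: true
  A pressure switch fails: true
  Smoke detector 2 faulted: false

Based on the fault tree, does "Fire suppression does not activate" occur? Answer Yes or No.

Release chain down [AND]: A pressure switch fails=occurs, Zone module is inoperative=occurs, Upper manual pull is out=occurs, South control panel lost=occurs → all inputs occur → occurs.
Zone B inoperative [AND]: Aft smoke detector malfunctions=occurs, Release chain down=occurs, Secondary agent cylinder fails=not, B heat detector stuck=occurs → not all inputs occur → does not occur.
Manual path down [OR]: Zone B inoperative=not, A abort switch trips=not → no input occurs → does not occur.
Detection loop inoperative [AND]: #1 discharge nozzle fails=not, A release solenoid is out=not, Smoke detector 2 faulted=not → not all inputs occur → does not occur.
Fire suppression does not activate [OR]: Manual path down=not, Detection loop inoperative=not → no input occurs → does not occur.

No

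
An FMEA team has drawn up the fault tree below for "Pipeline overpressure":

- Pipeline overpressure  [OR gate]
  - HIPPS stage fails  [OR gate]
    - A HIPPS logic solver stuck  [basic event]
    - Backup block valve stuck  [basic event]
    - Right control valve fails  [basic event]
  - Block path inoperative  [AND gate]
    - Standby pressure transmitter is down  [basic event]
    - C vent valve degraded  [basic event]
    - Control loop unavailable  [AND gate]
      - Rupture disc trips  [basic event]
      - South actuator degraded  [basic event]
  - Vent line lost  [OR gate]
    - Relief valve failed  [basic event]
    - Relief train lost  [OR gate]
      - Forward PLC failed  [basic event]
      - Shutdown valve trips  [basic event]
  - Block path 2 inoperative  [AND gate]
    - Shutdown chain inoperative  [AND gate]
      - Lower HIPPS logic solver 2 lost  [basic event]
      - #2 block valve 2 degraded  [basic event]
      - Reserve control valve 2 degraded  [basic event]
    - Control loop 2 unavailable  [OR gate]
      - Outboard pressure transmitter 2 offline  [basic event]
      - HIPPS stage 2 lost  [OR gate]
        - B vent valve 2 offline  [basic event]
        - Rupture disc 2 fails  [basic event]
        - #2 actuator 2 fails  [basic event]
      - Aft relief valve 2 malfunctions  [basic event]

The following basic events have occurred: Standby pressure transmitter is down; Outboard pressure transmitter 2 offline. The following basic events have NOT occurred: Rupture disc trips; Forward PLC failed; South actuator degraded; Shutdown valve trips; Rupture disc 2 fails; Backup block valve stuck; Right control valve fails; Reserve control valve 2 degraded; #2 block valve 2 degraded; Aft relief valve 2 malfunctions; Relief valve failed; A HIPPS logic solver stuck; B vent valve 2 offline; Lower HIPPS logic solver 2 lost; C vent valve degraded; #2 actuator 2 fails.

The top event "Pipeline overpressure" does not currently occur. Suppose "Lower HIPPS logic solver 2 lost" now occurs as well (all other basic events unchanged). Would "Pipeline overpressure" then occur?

Counterfactual: set "Lower HIPPS logic solver 2 lost" to occurred.
HIPPS stage fails [OR]: A HIPPS logic solver stuck=not, Backup block valve stuck=not, Right control valve fails=not → no input occurs → does not occur.
Control loop unavailable [AND]: Rupture disc trips=not, South actuator degraded=not → not all inputs occur → does not occur.
Block path inoperative [AND]: Standby pressure transmitter is down=occurs, C vent valve degraded=not, Control loop unavailable=not → not all inputs occur → does not occur.
Relief train lost [OR]: Forward PLC failed=not, Shutdown valve trips=not → no input occurs → does not occur.
Vent line lost [OR]: Relief valve failed=not, Relief train lost=not → no input occurs → does not occur.
Shutdown chain inoperative [AND]: Lower HIPPS logic solver 2 lost=occurs, #2 block valve 2 degraded=not, Reserve control valve 2 degraded=not → not all inputs occur → does not occur.
HIPPS stage 2 lost [OR]: B vent valve 2 offline=not, Rupture disc 2 fails=not, #2 actuator 2 fails=not → no input occurs → does not occur.
Control loop 2 unavailable [OR]: Outboard pressure transmitter 2 offline=occurs, HIPPS stage 2 lost=not, Aft relief valve 2 malfunctions=not → at least one input occurs → occurs.
Block path 2 inoperative [AND]: Shutdown chain inoperative=not, Control loop 2 unavailable=occurs → not all inputs occur → does not occur.
Pipeline overpressure [OR]: HIPPS stage fails=not, Block path inoperative=not, Vent line lost=not, Block path 2 inoperative=not → no input occurs → does not occur.

No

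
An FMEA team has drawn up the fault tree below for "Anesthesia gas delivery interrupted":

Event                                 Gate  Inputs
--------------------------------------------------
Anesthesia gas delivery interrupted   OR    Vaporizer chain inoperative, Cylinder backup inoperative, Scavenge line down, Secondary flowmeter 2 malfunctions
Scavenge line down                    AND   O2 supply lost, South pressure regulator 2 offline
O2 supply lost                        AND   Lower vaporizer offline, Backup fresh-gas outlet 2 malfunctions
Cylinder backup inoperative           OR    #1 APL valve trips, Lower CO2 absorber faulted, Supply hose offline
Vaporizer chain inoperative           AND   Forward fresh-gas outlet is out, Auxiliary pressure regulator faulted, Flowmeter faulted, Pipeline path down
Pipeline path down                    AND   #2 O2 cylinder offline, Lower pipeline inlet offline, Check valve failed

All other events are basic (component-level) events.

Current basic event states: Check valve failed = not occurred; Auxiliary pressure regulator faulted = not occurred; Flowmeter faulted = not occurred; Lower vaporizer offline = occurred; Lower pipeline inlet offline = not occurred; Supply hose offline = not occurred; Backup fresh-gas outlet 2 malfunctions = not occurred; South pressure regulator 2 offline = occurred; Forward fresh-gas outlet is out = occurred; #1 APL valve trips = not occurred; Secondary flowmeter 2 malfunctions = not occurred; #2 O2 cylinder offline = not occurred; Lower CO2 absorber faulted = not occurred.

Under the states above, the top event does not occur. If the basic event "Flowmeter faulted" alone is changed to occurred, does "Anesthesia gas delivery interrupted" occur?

Counterfactual: set "Flowmeter faulted" to occurred.
Pipeline path down [AND]: #2 O2 cylinder offline=not, Lower pipeline inlet offline=not, Check valve failed=not → not all inputs occur → does not occur.
Vaporizer chain inoperative [AND]: Forward fresh-gas outlet is out=occurs, Auxiliary pressure regulator faulted=not, Flowmeter faulted=occurs, Pipeline path down=not → not all inputs occur → does not occur.
Cylinder backup inoperative [OR]: #1 APL valve trips=not, Lower CO2 absorber faulted=not, Supply hose offline=not → no input occurs → does not occur.
O2 supply lost [AND]: Lower vaporizer offline=occurs, Backup fresh-gas outlet 2 malfunctions=not → not all inputs occur → does not occur.
Scavenge line down [AND]: O2 supply lost=not, South pressure regulator 2 offline=occurs → not all inputs occur → does not occur.
Anesthesia gas delivery interrupted [OR]: Vaporizer chain inoperative=not, Cylinder backup inoperative=not, Scavenge line down=not, Secondary flowmeter 2 malfunctions=not → no input occurs → does not occur.

No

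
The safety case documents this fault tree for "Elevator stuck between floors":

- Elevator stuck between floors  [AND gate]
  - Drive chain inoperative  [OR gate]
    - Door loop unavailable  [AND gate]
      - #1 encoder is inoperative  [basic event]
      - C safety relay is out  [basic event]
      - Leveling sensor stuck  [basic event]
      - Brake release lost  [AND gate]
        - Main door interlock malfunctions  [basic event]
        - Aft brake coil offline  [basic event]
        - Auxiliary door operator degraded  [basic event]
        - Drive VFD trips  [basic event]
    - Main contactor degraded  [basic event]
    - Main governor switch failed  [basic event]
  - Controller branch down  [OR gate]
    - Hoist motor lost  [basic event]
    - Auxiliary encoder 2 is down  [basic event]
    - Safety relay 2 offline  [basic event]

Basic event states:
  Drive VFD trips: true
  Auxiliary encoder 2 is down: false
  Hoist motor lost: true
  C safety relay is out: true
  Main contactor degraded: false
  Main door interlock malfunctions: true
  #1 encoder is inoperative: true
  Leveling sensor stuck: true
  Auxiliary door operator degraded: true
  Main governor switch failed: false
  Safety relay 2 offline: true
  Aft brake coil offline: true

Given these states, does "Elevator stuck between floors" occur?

Yes

Brake release lost [AND]: Main door interlock malfunctions=occurs, Aft brake coil offline=occurs, Auxiliary door operator degraded=occurs, Drive VFD trips=occurs → all inputs occur → occurs.
Door loop unavailable [AND]: #1 encoder is inoperative=occurs, C safety relay is out=occurs, Leveling sensor stuck=occurs, Brake release lost=occurs → all inputs occur → occurs.
Drive chain inoperative [OR]: Door loop unavailable=occurs, Main contactor degraded=not, Main governor switch failed=not → at least one input occurs → occurs.
Controller branch down [OR]: Hoist motor lost=occurs, Auxiliary encoder 2 is down=not, Safety relay 2 offline=occurs → at least one input occurs → occurs.
Elevator stuck between floors [AND]: Drive chain inoperative=occurs, Controller branch down=occurs → all inputs occur → occurs.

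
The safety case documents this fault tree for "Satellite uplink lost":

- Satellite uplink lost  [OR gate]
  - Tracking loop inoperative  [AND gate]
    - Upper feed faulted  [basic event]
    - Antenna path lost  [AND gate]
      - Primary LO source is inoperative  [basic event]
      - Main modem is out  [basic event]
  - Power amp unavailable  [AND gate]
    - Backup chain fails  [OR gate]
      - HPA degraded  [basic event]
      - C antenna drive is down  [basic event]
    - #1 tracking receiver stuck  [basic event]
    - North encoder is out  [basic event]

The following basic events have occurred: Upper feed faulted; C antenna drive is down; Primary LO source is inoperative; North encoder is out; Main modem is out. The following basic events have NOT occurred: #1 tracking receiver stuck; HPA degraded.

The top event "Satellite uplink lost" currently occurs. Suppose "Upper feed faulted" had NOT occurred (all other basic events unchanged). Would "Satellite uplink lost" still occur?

Counterfactual: set "Upper feed faulted" to not occurred.
Antenna path lost [AND]: Primary LO source is inoperative=occurs, Main modem is out=occurs → all inputs occur → occurs.
Tracking loop inoperative [AND]: Upper feed faulted=not, Antenna path lost=occurs → not all inputs occur → does not occur.
Backup chain fails [OR]: HPA degraded=not, C antenna drive is down=occurs → at least one input occurs → occurs.
Power amp unavailable [AND]: Backup chain fails=occurs, #1 tracking receiver stuck=not, North encoder is out=occurs → not all inputs occur → does not occur.
Satellite uplink lost [OR]: Tracking loop inoperative=not, Power amp unavailable=not → no input occurs → does not occur.

No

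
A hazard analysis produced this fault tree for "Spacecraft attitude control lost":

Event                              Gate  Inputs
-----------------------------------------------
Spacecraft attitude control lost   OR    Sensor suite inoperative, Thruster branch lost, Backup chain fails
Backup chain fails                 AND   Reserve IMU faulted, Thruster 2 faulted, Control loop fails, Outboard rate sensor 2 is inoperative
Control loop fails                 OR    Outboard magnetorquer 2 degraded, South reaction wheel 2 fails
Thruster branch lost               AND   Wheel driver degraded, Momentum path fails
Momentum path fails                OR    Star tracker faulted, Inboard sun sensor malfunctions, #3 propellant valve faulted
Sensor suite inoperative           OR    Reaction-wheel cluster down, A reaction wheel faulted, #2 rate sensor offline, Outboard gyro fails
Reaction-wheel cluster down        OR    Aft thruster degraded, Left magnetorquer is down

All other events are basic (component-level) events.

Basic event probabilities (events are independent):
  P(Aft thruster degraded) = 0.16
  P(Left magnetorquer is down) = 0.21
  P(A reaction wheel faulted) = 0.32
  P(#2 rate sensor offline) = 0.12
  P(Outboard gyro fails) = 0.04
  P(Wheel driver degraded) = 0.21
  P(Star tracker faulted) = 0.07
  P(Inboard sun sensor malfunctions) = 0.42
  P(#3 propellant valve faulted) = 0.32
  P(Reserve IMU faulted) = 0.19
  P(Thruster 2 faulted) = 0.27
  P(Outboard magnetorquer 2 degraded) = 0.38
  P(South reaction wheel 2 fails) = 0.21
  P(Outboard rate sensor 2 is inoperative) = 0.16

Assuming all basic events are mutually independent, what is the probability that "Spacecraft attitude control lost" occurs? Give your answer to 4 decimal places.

0.6709

P(Reaction-wheel cluster down) [OR] = 1 − (1−0.16) × (1−0.21) = 0.336400
P(Sensor suite inoperative) [OR] = 1 − (1−0.336400) × (1−0.32) × (1−0.12) × (1−0.04) = 0.618786
P(Momentum path fails) [OR] = 1 − (1−0.07) × (1−0.42) × (1−0.32) = 0.633208
P(Thruster branch lost) [AND] = 0.21 × 0.633208 = 0.132974
P(Control loop fails) [OR] = 1 − (1−0.38) × (1−0.21) = 0.510200
P(Backup chain fails) [AND] = 0.19 × 0.27 × 0.510200 × 0.16 = 0.004188
P(Spacecraft attitude control lost) [OR] = 1 − (1−0.618786) × (1−0.132974) × (1−0.004188) = 0.670862
Rounded to 4 decimal places: P(Spacecraft attitude control lost) ≈ 0.6709.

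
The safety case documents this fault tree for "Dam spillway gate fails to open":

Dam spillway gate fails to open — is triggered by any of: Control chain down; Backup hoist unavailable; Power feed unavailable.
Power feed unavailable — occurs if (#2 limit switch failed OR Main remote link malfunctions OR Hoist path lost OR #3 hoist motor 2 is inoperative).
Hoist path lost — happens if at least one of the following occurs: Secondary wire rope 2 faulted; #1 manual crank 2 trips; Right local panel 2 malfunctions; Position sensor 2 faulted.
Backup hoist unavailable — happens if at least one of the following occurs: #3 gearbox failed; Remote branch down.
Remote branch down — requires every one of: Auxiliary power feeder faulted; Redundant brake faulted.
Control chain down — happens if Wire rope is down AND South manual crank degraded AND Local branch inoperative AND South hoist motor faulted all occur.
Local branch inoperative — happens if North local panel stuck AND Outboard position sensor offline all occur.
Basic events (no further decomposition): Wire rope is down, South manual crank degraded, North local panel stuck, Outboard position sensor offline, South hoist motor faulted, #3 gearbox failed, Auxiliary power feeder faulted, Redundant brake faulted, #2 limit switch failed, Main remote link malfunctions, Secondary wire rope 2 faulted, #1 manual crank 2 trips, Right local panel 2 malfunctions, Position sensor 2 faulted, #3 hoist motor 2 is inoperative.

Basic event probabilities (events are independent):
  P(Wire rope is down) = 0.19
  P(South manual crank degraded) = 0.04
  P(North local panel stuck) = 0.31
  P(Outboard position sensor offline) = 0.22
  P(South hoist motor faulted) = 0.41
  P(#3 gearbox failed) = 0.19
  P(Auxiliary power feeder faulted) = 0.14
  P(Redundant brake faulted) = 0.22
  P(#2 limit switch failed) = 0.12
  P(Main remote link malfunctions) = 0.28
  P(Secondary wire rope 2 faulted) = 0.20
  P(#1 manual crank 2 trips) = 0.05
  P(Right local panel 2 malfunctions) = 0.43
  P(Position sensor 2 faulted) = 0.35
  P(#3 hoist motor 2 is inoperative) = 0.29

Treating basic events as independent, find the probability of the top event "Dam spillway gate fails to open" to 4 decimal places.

0.9006

P(Local branch inoperative) [AND] = 0.31 × 0.22 = 0.068200
P(Control chain down) [AND] = 0.19 × 0.04 × 0.068200 × 0.41 = 0.000213
P(Remote branch down) [AND] = 0.14 × 0.22 = 0.030800
P(Backup hoist unavailable) [OR] = 1 − (1−0.19) × (1−0.030800) = 0.214948
P(Hoist path lost) [OR] = 1 − (1−0.20) × (1−0.05) × (1−0.43) × (1−0.35) = 0.718420
P(Power feed unavailable) [OR] = 1 − (1−0.12) × (1−0.28) × (1−0.718420) × (1−0.29) = 0.873330
P(Dam spillway gate fails to open) [OR] = 1 − (1−0.000213) × (1−0.214948) × (1−0.873330) = 0.900579
Rounded to 4 decimal places: P(Dam spillway gate fails to open) ≈ 0.9006.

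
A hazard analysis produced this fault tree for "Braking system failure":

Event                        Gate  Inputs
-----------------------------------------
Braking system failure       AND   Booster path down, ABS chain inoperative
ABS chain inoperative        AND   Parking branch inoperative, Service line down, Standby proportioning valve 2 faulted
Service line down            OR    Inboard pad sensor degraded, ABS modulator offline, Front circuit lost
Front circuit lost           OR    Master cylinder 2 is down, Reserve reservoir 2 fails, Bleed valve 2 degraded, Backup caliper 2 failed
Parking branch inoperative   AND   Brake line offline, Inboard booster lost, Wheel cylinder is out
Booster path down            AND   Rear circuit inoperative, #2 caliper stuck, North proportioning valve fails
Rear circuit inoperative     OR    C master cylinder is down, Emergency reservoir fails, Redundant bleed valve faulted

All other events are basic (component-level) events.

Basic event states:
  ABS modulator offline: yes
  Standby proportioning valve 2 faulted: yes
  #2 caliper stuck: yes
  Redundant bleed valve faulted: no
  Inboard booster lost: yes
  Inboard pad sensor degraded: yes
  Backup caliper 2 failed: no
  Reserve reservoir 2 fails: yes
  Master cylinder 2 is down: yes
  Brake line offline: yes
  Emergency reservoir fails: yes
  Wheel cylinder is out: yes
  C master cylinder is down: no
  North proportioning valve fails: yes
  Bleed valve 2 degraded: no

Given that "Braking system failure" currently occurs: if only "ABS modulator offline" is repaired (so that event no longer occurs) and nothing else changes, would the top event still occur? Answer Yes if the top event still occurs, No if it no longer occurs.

Counterfactual: set "ABS modulator offline" to not occurred.
Rear circuit inoperative [OR]: C master cylinder is down=not, Emergency reservoir fails=occurs, Redundant bleed valve faulted=not → at least one input occurs → occurs.
Booster path down [AND]: Rear circuit inoperative=occurs, #2 caliper stuck=occurs, North proportioning valve fails=occurs → all inputs occur → occurs.
Parking branch inoperative [AND]: Brake line offline=occurs, Inboard booster lost=occurs, Wheel cylinder is out=occurs → all inputs occur → occurs.
Front circuit lost [OR]: Master cylinder 2 is down=occurs, Reserve reservoir 2 fails=occurs, Bleed valve 2 degraded=not, Backup caliper 2 failed=not → at least one input occurs → occurs.
Service line down [OR]: Inboard pad sensor degraded=occurs, ABS modulator offline=not, Front circuit lost=occurs → at least one input occurs → occurs.
ABS chain inoperative [AND]: Parking branch inoperative=occurs, Service line down=occurs, Standby proportioning valve 2 faulted=occurs → all inputs occur → occurs.
Braking system failure [AND]: Booster path down=occurs, ABS chain inoperative=occurs → all inputs occur → occurs.

Yes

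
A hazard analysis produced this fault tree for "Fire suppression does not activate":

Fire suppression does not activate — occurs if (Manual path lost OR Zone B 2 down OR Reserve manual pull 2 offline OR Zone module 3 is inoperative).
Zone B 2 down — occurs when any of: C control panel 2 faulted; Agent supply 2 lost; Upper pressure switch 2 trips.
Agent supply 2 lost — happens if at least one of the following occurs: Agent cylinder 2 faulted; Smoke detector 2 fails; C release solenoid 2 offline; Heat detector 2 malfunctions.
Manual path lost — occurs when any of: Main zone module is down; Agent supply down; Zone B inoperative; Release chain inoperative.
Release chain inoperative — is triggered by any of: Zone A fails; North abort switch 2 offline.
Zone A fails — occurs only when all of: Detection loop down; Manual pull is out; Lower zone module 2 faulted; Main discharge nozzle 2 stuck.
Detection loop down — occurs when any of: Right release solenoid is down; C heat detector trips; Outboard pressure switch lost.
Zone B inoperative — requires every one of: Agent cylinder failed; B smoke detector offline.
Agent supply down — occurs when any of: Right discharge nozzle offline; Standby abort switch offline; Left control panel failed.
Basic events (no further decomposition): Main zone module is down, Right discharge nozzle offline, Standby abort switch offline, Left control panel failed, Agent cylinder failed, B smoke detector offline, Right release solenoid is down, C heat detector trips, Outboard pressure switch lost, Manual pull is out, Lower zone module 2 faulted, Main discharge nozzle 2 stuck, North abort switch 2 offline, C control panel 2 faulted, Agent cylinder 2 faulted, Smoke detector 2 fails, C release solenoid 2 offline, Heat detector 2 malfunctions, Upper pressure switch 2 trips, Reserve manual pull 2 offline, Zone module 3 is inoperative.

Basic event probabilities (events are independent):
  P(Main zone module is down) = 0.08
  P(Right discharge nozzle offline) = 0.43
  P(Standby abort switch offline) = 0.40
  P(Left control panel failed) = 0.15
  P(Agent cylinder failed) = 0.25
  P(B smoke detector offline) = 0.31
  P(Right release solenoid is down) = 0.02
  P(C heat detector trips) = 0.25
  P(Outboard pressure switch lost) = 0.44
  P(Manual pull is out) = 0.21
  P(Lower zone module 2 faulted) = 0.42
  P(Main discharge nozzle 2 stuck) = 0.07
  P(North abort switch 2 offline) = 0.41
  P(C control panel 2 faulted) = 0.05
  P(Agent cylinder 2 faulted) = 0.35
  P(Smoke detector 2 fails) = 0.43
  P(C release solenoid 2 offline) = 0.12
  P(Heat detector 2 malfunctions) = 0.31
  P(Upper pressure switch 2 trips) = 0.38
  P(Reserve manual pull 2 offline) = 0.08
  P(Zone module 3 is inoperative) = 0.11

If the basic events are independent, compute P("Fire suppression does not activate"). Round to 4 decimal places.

P(Agent supply down) [OR] = 1 − (1−0.43) × (1−0.40) × (1−0.15) = 0.709300
P(Zone B inoperative) [AND] = 0.25 × 0.31 = 0.077500
P(Detection loop down) [OR] = 1 − (1−0.02) × (1−0.25) × (1−0.44) = 0.588400
P(Zone A fails) [AND] = 0.588400 × 0.21 × 0.42 × 0.07 = 0.003633
P(Release chain inoperative) [OR] = 1 − (1−0.003633) × (1−0.41) = 0.412143
P(Manual path lost) [OR] = 1 − (1−0.08) × (1−0.709300) × (1−0.077500) × (1−0.412143) = 0.854966
P(Agent supply 2 lost) [OR] = 1 − (1−0.35) × (1−0.43) × (1−0.12) × (1−0.31) = 0.775032
P(Zone B 2 down) [OR] = 1 − (1−0.05) × (1−0.775032) × (1−0.38) = 0.867494
P(Fire suppression does not activate) [OR] = 1 − (1−0.854966) × (1−0.867494) × (1−0.08) × (1−0.11) = 0.984264
Rounded to 4 decimal places: P(Fire suppression does not activate) ≈ 0.9843.

0.9843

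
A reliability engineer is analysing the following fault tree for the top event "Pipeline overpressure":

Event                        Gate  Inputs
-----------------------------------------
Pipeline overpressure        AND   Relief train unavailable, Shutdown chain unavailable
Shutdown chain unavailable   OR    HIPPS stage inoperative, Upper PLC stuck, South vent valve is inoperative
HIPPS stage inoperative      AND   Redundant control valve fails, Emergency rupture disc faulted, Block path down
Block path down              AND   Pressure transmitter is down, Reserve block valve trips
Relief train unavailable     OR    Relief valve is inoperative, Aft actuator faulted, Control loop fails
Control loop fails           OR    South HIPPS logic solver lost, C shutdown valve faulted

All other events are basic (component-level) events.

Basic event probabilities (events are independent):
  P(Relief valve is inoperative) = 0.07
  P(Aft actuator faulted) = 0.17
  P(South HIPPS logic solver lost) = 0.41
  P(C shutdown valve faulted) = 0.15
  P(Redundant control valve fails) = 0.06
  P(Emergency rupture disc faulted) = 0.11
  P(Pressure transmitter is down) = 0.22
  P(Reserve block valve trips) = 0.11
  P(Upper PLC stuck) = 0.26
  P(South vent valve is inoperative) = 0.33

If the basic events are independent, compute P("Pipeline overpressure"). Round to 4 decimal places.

P(Control loop fails) [OR] = 1 − (1−0.41) × (1−0.15) = 0.498500
P(Relief train unavailable) [OR] = 1 − (1−0.07) × (1−0.17) × (1−0.498500) = 0.612892
P(Block path down) [AND] = 0.22 × 0.11 = 0.024200
P(HIPPS stage inoperative) [AND] = 0.06 × 0.11 × 0.024200 = 0.000160
P(Shutdown chain unavailable) [OR] = 1 − (1−0.000160) × (1−0.26) × (1−0.33) = 0.504279
P(Pipeline overpressure) [AND] = 0.612892 × 0.504279 = 0.309069
Rounded to 4 decimal places: P(Pipeline overpressure) ≈ 0.3091.

0.3091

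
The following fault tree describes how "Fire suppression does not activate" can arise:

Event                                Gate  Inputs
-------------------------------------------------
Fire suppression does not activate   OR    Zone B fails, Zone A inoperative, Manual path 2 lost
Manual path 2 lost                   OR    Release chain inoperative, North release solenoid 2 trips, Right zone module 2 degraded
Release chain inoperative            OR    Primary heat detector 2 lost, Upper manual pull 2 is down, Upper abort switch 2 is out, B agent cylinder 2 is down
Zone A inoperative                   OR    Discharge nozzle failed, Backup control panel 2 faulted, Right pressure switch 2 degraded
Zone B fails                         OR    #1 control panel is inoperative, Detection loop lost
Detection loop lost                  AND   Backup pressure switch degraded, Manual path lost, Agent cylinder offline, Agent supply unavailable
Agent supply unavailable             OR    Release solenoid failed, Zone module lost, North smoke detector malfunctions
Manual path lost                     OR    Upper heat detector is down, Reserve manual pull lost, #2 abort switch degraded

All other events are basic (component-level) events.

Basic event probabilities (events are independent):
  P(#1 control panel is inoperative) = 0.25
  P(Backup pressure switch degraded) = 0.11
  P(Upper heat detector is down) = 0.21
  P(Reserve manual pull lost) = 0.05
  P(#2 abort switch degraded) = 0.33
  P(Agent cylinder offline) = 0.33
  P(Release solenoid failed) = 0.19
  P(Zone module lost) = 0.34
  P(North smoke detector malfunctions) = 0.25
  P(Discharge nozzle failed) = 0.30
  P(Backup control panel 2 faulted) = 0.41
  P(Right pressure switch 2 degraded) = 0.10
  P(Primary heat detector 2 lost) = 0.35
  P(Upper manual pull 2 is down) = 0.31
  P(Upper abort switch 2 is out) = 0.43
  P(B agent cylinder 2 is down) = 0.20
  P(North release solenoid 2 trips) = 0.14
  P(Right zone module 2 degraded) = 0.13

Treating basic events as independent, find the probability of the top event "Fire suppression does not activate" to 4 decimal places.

0.9578

P(Manual path lost) [OR] = 1 − (1−0.21) × (1−0.05) × (1−0.33) = 0.497165
P(Agent supply unavailable) [OR] = 1 − (1−0.19) × (1−0.34) × (1−0.25) = 0.599050
P(Detection loop lost) [AND] = 0.11 × 0.497165 × 0.33 × 0.599050 = 0.010811
P(Zone B fails) [OR] = 1 − (1−0.25) × (1−0.010811) = 0.258108
P(Zone A inoperative) [OR] = 1 − (1−0.30) × (1−0.41) × (1−0.10) = 0.628300
P(Release chain inoperative) [OR] = 1 − (1−0.35) × (1−0.31) × (1−0.43) × (1−0.20) = 0.795484
P(Manual path 2 lost) [OR] = 1 − (1−0.795484) × (1−0.14) × (1−0.13) = 0.846981
P(Fire suppression does not activate) [OR] = 1 − (1−0.258108) × (1−0.628300) × (1−0.846981) = 0.957803
Rounded to 4 decimal places: P(Fire suppression does not activate) ≈ 0.9578.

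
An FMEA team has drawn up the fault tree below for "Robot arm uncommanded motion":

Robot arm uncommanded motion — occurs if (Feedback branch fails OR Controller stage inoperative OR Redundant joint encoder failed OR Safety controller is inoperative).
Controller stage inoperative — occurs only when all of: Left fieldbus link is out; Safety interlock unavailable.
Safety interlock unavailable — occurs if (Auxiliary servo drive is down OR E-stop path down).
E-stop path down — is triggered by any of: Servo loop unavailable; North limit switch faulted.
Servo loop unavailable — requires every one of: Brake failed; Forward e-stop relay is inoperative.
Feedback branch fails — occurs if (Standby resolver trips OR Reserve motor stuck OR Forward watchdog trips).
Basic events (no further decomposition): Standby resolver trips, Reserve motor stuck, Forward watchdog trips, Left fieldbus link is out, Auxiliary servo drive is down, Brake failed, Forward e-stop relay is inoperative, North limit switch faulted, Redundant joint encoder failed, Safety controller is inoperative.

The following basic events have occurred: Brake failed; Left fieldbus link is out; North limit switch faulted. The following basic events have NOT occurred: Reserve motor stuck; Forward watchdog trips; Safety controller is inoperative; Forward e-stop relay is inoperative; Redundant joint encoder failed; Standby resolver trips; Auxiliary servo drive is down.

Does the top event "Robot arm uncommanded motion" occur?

Feedback branch fails [OR]: Standby resolver trips=not, Reserve motor stuck=not, Forward watchdog trips=not → no input occurs → does not occur.
Servo loop unavailable [AND]: Brake failed=occurs, Forward e-stop relay is inoperative=not → not all inputs occur → does not occur.
E-stop path down [OR]: Servo loop unavailable=not, North limit switch faulted=occurs → at least one input occurs → occurs.
Safety interlock unavailable [OR]: Auxiliary servo drive is down=not, E-stop path down=occurs → at least one input occurs → occurs.
Controller stage inoperative [AND]: Left fieldbus link is out=occurs, Safety interlock unavailable=occurs → all inputs occur → occurs.
Robot arm uncommanded motion [OR]: Feedback branch fails=not, Controller stage inoperative=occurs, Redundant joint encoder failed=not, Safety controller is inoperative=not → at least one input occurs → occurs.

Yes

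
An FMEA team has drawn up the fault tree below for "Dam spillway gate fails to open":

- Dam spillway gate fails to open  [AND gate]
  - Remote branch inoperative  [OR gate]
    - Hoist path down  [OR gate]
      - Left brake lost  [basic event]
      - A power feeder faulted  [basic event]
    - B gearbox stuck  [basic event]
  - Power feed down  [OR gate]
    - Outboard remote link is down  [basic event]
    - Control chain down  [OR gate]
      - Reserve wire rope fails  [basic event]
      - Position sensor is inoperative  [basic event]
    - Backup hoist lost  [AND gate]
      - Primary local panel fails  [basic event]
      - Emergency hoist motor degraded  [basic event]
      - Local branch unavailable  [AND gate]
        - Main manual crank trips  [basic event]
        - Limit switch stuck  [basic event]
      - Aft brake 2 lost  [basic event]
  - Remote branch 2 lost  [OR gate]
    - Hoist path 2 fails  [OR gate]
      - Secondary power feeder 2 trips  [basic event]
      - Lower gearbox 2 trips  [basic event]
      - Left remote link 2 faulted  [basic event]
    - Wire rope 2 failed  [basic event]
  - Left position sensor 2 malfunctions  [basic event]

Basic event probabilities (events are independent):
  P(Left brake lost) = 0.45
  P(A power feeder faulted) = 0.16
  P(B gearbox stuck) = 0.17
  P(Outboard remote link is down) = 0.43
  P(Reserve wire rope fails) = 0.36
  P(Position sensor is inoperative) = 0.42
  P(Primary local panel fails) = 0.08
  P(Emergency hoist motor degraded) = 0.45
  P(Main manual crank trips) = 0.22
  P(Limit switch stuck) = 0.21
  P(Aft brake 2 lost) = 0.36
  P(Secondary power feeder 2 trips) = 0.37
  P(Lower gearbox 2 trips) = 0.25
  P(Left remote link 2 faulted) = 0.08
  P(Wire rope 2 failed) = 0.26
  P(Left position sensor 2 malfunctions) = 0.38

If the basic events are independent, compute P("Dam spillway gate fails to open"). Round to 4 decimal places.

0.1253

P(Hoist path down) [OR] = 1 − (1−0.45) × (1−0.16) = 0.538000
P(Remote branch inoperative) [OR] = 1 − (1−0.538000) × (1−0.17) = 0.616540
P(Control chain down) [OR] = 1 − (1−0.36) × (1−0.42) = 0.628800
P(Local branch unavailable) [AND] = 0.22 × 0.21 = 0.046200
P(Backup hoist lost) [AND] = 0.08 × 0.45 × 0.046200 × 0.36 = 0.000599
P(Power feed down) [OR] = 1 − (1−0.43) × (1−0.628800) × (1−0.000599) = 0.788543
P(Hoist path 2 fails) [OR] = 1 − (1−0.37) × (1−0.25) × (1−0.08) = 0.565300
P(Remote branch 2 lost) [OR] = 1 − (1−0.565300) × (1−0.26) = 0.678322
P(Dam spillway gate fails to open) [AND] = 0.616540 × 0.788543 × 0.678322 × 0.38 = 0.125316
Rounded to 4 decimal places: P(Dam spillway gate fails to open) ≈ 0.1253.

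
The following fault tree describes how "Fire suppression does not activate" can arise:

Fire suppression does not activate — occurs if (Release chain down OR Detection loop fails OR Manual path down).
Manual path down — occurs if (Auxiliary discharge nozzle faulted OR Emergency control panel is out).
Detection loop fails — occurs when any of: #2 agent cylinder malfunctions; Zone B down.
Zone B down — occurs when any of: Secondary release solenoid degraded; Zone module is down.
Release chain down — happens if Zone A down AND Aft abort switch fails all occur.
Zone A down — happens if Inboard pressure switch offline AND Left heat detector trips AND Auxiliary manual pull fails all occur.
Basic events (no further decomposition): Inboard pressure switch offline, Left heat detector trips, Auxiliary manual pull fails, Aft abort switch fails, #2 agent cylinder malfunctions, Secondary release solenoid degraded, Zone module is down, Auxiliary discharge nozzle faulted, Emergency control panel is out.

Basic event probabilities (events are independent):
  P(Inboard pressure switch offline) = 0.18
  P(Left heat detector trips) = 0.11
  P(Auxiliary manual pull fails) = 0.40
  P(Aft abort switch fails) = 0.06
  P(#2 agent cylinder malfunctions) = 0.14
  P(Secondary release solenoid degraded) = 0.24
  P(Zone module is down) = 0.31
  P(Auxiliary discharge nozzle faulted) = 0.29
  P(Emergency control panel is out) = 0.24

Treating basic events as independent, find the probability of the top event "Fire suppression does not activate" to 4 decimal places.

P(Zone A down) [AND] = 0.18 × 0.11 × 0.40 = 0.007920
P(Release chain down) [AND] = 0.007920 × 0.06 = 0.000475
P(Zone B down) [OR] = 1 − (1−0.24) × (1−0.31) = 0.475600
P(Detection loop fails) [OR] = 1 − (1−0.14) × (1−0.475600) = 0.549016
P(Manual path down) [OR] = 1 − (1−0.29) × (1−0.24) = 0.460400
P(Fire suppression does not activate) [OR] = 1 − (1−0.000475) × (1−0.549016) × (1−0.460400) = 0.756765
Rounded to 4 decimal places: P(Fire suppression does not activate) ≈ 0.7568.

0.7568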